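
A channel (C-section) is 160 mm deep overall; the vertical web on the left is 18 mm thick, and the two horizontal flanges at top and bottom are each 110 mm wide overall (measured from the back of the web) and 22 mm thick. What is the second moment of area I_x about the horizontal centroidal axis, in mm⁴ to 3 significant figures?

I_x ≈ 2.56 × 10⁷ mm⁴

Break the section into simple shapes (no overlaps), measuring from the bottom-left corner of the bounding box.
Web: 18 × 160, A = 2 880 mm², y = 80 mm, Ī = 6 144 000 mm⁴.
Top flange (beyond web): 92 × 22, A = 2 024 mm², y = 149 mm, Ī = 81 635 mm⁴.
Bottom flange (beyond web): 92 × 22, A = 2 024 mm², y = 11 mm, Ī = 81 635 mm⁴.
By symmetry the centroid is at mid-height, ȳ = 80 mm.
Transfer each piece to the horizontal centroidal axis using Ī + A·d² with d = y − 80:
  web: d = 0 mm → contributes +6 144 000 mm⁴
  top flange (beyond web): d = 69 mm → contributes +9 717 899 mm⁴
  bottom flange (beyond web): d = -69 mm → contributes +9 717 899 mm⁴
Total I = 25 579 797 mm⁴.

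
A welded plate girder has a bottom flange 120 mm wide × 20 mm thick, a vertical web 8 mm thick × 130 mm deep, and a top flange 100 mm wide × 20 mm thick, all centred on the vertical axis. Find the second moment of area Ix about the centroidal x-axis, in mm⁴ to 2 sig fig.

Ix ≈ 2.6 × 10⁷ mm⁴

Decompose the section into non-overlapping parts with the origin at the bottom-left of its bounding rectangle.
Bottom plate: 120 × 20, A = 2 400 mm², y = 10 mm, Ī = 80 000 mm⁴.
Web plate: 8 × 130, A = 1 040 mm², y = 85 mm, Ī = 1 464 667 mm⁴.
Top plate: 100 × 20, A = 2 000 mm², y = 160 mm, Ī = 66 667 mm⁴.
Centroid: ȳ = ΣA·y / ΣA = 79.49 mm.
Transfer each piece to the centroidal x-axis using Ī + A·d² with d = y − 79.49:
  bottom plate: d = -69.49 mm → contributes +11 667 695 mm⁴
  web plate: d = 5.515 mm → contributes +1 496 295 mm⁴
  top plate: d = 80.51 mm → contributes +13 031 902 mm⁴
Total I = 26 195 892 mm⁴.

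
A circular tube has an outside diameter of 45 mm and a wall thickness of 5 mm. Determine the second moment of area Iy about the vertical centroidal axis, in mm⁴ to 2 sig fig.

Iy ≈ 1.3 × 10⁵ mm⁴

Split into non-overlapping primitives; take the origin at the lower-left of the bounding box.
Outer circle: ⌀45, A = 1 590 mm², x = 22.5 mm, Ī = 201 289 mm⁴.
Bore (subtracted): ⌀35, A = 962.1 mm², x = 22.5 mm, Ī = 73 662 mm⁴.
By symmetry the centroid is at mid-width, x̄ = 22.5 mm.
All pieces are centred on the vertical centroidal axis, so I = ΣĪ (holes subtracted) = 127 627 mm⁴.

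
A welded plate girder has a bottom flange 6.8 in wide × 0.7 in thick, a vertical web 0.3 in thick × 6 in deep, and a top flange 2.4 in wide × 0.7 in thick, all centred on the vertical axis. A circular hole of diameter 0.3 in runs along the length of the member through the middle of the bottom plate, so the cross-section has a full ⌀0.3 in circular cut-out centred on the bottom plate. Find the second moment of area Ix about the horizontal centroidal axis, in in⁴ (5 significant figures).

Decompose the section into non-overlapping parts with the origin at the bottom-left of its bounding rectangle.
Bottom plate: 6.8 × 0.7, A = 4.76 in², y = 0.35 in, Ī = 0.1943667 in⁴.
Web plate: 0.3 × 6, A = 1.8 in², y = 3.7 in, Ī = 5.4 in⁴.
Top plate: 2.4 × 0.7, A = 1.68 in², y = 7.05 in, Ī = 0.0686 in⁴.
Hole (subtracted): ⌀0.3, A = 0.07068583 in², y = 0.35 in, Ī = 0.0003976078 in⁴.
Centroid: ȳ = ΣA·y / ΣA = 2.465967 in.
Transfer each piece to the horizontal centroidal axis using Ī + A·d² with d = y − 2.465967:
  bottom plate: d = -2.115967 in → contributes +21.50639 in⁴
  web plate: d = 1.234033 in → contributes +8.141107 in⁴
  top plate: d = 4.584033 in → contributes +35.37104 in⁴
  hole: d = -2.115967 in → contributes −0.3168805 in⁴
Total I = 64.70166 in⁴.

Ix ≈ 64.702 in⁴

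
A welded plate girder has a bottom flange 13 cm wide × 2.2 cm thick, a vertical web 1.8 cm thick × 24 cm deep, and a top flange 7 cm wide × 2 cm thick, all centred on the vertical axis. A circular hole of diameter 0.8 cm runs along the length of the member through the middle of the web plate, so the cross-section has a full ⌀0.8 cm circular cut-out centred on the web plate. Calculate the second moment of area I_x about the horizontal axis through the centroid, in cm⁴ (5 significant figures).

Break the section into simple shapes (no overlaps), measuring from the bottom-left corner of the bounding box.
Bottom plate: 13 × 2.2, A = 28.6 cm², y = 1.1 cm, Ī = 11.53533 cm⁴.
Web plate: 1.8 × 24, A = 43.2 cm², y = 14.2 cm, Ī = 2073.6 cm⁴.
Top plate: 7 × 2, A = 14 cm², y = 27.2 cm, Ī = 4.666667 cm⁴.
Hole (subtracted): ⌀0.8, A = 0.5026548 cm², y = 14.2 cm, Ī = 0.02010619 cm⁴.
Centroid: ȳ = ΣA·y / ΣA = 11.94131 cm.
Transfer each piece to the horizontal axis through the centroid using Ī + A·d² with d = y − 11.94131:
  bottom plate: d = -10.84131 cm → contributes +3373.01 cm⁴
  web plate: d = 2.258687 cm → contributes +2293.992 cm⁴
  top plate: d = 15.25869 cm → contributes +3264.252 cm⁴
  hole: d = 2.258687 cm → contributes −2.584484 cm⁴
Total I = 8928.669 cm⁴.

I_x ≈ 8928.7 cm⁴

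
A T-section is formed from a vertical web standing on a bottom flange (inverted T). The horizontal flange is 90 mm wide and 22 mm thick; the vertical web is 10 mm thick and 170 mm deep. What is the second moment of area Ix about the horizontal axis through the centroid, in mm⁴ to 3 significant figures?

Ix ≈ 1.26 × 10⁷ mm⁴

Decompose the section into non-overlapping parts with the origin at the bottom-left of its bounding rectangle.
Flange: 90 × 22, A = 1 980 mm², y = 11 mm, Ī = 79 860 mm⁴.
Web: 10 × 170, A = 1 700 mm², y = 107 mm, Ī = 4 094 167 mm⁴.
Centroid: ȳ = ΣA·y / ΣA = 55.348 mm.
Transfer each piece to the horizontal axis through the centroid using Ī + A·d² with d = y − 55.348:
  flange: d = -44.348 mm → contributes +3 973 985 mm⁴
  web: d = 51.652 mm → contributes +8 629 677 mm⁴
Total I = 12 603 661 mm⁴.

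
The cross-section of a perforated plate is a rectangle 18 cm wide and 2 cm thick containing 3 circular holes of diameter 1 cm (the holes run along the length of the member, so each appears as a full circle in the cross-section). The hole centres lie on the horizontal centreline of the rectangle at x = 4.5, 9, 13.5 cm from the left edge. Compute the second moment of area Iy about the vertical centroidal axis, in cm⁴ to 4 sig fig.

Iy ≈ 940.0 cm⁴

Split into non-overlapping primitives; take the origin at the lower-left of the bounding box.
Plate: 18 × 2, A = 36 cm², x = 9 cm, Ī = 972 cm⁴.
Hole 1 (subtracted): ⌀1, A = 0.785398 cm², x = 4.5 cm, Ī = 0.0490874 cm⁴.
Hole 2 (subtracted): ⌀1, A = 0.785398 cm², x = 9 cm, Ī = 0.0490874 cm⁴.
Hole 3 (subtracted): ⌀1, A = 0.785398 cm², x = 13.5 cm, Ī = 0.0490874 cm⁴.
By symmetry the centroid is at mid-width, x̄ = 9 cm.
Transfer each piece to the vertical centroidal axis using Ī + A·d² with d = x − 9:
  plate: d = 0 cm → contributes +972 cm⁴
  hole 1: d = -4.5 cm → contributes −15.9534 cm⁴
  hole 2: d = 0 cm → contributes −0.0490874 cm⁴
  hole 3: d = 4.5 cm → contributes −15.9534 cm⁴
Total I = 940.044 cm⁴.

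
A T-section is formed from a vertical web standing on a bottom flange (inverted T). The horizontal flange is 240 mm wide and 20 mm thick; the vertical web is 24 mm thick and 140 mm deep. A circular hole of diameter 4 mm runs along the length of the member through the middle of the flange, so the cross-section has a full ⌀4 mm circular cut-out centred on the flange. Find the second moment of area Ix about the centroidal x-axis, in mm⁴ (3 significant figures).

Split into non-overlapping primitives; take the origin at the lower-left of the bounding box.
Flange: 240 × 20, A = 4 800 mm², y = 10 mm, Ī = 160 000 mm⁴.
Web: 24 × 140, A = 3 360 mm², y = 90 mm, Ī = 5 488 000 mm⁴.
Hole (subtracted): ⌀4, A = 12.566 mm², y = 10 mm, Ī = 12.566 mm⁴.
Centroid: ȳ = ΣA·y / ΣA = 42.992 mm.
Transfer each piece to the centroidal x-axis using Ī + A·d² with d = y − 42.992:
  flange: d = -32.992 mm → contributes +5 384 661 mm⁴
  web: d = 47.008 mm → contributes +12 912 772 mm⁴
  hole: d = -32.992 mm → contributes −13 691 mm⁴
Total I = 18 283 742 mm⁴.

Ix ≈ 1.83 × 10⁷ mm⁴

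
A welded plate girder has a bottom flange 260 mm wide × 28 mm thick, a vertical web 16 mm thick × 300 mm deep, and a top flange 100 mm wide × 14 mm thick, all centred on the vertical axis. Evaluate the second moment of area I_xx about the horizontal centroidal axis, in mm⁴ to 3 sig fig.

Treat the section as a set of non-overlapping primitives; coordinates are from the bounding-box lower-left.
Bottom plate: 260 × 28, A = 7 280 mm², y = 14 mm, Ī = 475 627 mm⁴.
Web plate: 16 × 300, A = 4 800 mm², y = 178 mm, Ī = 36 000 000 mm⁴.
Top plate: 100 × 14, A = 1 400 mm², y = 335 mm, Ī = 22 867 mm⁴.
Centroid: ȳ = ΣA·y / ΣA = 105.74 mm.
Transfer each piece to the horizontal centroidal axis using Ī + A·d² with d = y − 105.74:
  bottom plate: d = -91.736 mm → contributes +61 740 294 mm⁴
  web plate: d = 72.264 mm → contributes +61 066 077 mm⁴
  top plate: d = 229.26 mm → contributes +73 609 702 mm⁴
Total I = 196 416 073 mm⁴.

I_xx ≈ 1.96 × 10⁸ mm⁴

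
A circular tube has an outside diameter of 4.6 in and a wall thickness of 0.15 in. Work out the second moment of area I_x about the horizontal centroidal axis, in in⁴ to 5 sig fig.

Split into non-overlapping primitives; take the origin at the lower-left of the bounding box.
Outer circle: ⌀4.6, A = 16.61903 in², y = 2.3 in, Ī = 21.97866 in⁴.
Bore (subtracted): ⌀4.3, A = 14.52201 in², y = 2.3 in, Ī = 16.782 in⁴.
By symmetry the centroid is at mid-height, ȳ = 2.3 in.
All pieces are centred on the horizontal centroidal axis, so I = ΣĪ (holes subtracted) = 5.196661 in⁴.

I_x ≈ 5.1967 in⁴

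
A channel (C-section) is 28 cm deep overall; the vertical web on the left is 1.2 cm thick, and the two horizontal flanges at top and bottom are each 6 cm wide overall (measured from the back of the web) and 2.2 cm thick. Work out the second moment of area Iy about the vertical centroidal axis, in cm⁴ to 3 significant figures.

Treat the section as a set of non-overlapping primitives; coordinates are from the bounding-box lower-left.
Web: 1.2 × 28, A = 33.6 cm², x = 0.6 cm, Ī = 4.032 cm⁴.
Top flange (beyond web): 4.8 × 2.2, A = 10.56 cm², x = 3.6 cm, Ī = 20.275 cm⁴.
Bottom flange (beyond web): 4.8 × 2.2, A = 10.56 cm², x = 3.6 cm, Ī = 20.275 cm⁴.
Centroid: x̄ = ΣA·x / ΣA = 1.7579 cm.
Transfer each piece to the vertical centroidal axis using Ī + A·d² with d = x − 1.7579:
  web: d = -1.1579 cm → contributes +49.08 cm⁴
  top flange (beyond web): d = 1.8421 cm → contributes +56.109 cm⁴
  bottom flange (beyond web): d = 1.8421 cm → contributes +56.109 cm⁴
Total I = 161.3 cm⁴.

Iy ≈ 161 cm⁴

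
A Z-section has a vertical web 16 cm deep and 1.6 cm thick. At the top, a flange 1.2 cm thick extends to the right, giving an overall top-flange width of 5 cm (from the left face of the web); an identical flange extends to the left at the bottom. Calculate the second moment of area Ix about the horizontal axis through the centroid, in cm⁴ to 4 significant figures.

Ix ≈ 994.0 cm⁴

Treat the section as a set of non-overlapping primitives; coordinates are from the bounding-box lower-left.
Web: 1.6 × 16, A = 25.6 cm², y = 8 cm, Ī = 546.133 cm⁴.
Top flange (beyond web): 3.4 × 1.2, A = 4.08 cm², y = 15.4 cm, Ī = 0.4896 cm⁴.
Bottom flange (beyond web): 3.4 × 1.2, A = 4.08 cm², y = 0.6 cm, Ī = 0.4896 cm⁴.
Centroid: ȳ = ΣA·y / ΣA = 8 cm.
Transfer each piece to the horizontal axis through the centroid using Ī + A·d² with d = y − 8:
  web: d = 0 cm → contributes +546.133 cm⁴
  top flange (beyond web): d = 7.4 cm → contributes +223.91 cm⁴
  bottom flange (beyond web): d = -7.4 cm → contributes +223.91 cm⁴
Total I = 993.954 cm⁴.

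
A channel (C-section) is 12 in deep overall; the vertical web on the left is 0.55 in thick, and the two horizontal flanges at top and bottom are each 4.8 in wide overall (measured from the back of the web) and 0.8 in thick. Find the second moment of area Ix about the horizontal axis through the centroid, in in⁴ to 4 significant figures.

Split into non-overlapping primitives; take the origin at the lower-left of the bounding box.
Web: 0.55 × 12, A = 6.6 in², y = 6 in, Ī = 79.2 in⁴.
Top flange (beyond web): 4.25 × 0.8, A = 3.4 in², y = 11.6 in, Ī = 0.181333 in⁴.
Bottom flange (beyond web): 4.25 × 0.8, A = 3.4 in², y = 0.4 in, Ī = 0.181333 in⁴.
By symmetry the centroid is at mid-height, ȳ = 6 in.
Transfer each piece to the horizontal axis through the centroid using Ī + A·d² with d = y − 6:
  web: d = 0 in → contributes +79.2 in⁴
  top flange (beyond web): d = 5.6 in → contributes +106.805 in⁴
  bottom flange (beyond web): d = -5.6 in → contributes +106.805 in⁴
Total I = 292.811 in⁴.

Ix ≈ 292.8 in⁴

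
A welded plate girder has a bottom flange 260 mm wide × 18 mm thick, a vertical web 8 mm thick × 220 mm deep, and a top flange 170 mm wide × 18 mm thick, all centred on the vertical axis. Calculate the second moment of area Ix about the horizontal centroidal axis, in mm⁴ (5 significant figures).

Treat the section as a set of non-overlapping primitives; coordinates are from the bounding-box lower-left.
Bottom plate: 260 × 18, A = 4 680 mm², y = 9 mm, Ī = 126 360 mm⁴.
Web plate: 8 × 220, A = 1 760 mm², y = 128 mm, Ī = 7 098 667 mm⁴.
Top plate: 170 × 18, A = 3 060 mm², y = 247 mm, Ī = 82 620 mm⁴.
Centroid: ȳ = ΣA·y / ΣA = 107.7074 mm.
Transfer each piece to the horizontal centroidal axis using Ī + A·d² with d = y − 107.7074:
  bottom plate: d = -98.70737 mm → contributes +45 724 277 mm⁴
  web plate: d = 20.29263 mm → contributes +7 823 419 mm⁴
  top plate: d = 139.2926 mm → contributes +59 454 078 mm⁴
Total I = 113 001 773 mm⁴.

Ix ≈ 1.1300 × 10⁸ mm⁴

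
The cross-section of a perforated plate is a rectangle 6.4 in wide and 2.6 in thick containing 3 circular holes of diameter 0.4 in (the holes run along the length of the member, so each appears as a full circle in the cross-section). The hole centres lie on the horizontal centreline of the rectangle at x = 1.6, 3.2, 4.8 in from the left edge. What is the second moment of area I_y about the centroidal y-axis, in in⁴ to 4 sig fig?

I_y ≈ 56.15 in⁴

Treat the section as a set of non-overlapping primitives; coordinates are from the bounding-box lower-left.
Plate: 6.4 × 2.6, A = 16.64 in², x = 3.2 in, Ī = 56.7979 in⁴.
Hole 1 (subtracted): ⌀0.4, A = 0.125664 in², x = 1.6 in, Ī = 0.00125664 in⁴.
Hole 2 (subtracted): ⌀0.4, A = 0.125664 in², x = 3.2 in, Ī = 0.00125664 in⁴.
Hole 3 (subtracted): ⌀0.4, A = 0.125664 in², x = 4.8 in, Ī = 0.00125664 in⁴.
By symmetry the centroid is at mid-width, x̄ = 3.2 in.
Transfer each piece to the centroidal y-axis using Ī + A·d² with d = x − 3.2:
  plate: d = 0 in → contributes +56.7979 in⁴
  hole 1: d = -1.6 in → contributes −0.322956 in⁴
  hole 2: d = 0 in → contributes −0.00125664 in⁴
  hole 3: d = 1.6 in → contributes −0.322956 in⁴
Total I = 56.1507 in⁴.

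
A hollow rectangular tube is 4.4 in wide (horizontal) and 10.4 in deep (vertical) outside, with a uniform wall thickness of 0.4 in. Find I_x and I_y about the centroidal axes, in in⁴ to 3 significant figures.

I_x ≈ 147 in⁴, I_y ≈ 36.5 in⁴

Decompose the section into non-overlapping parts with the origin at the bottom-left of its bounding rectangle.
Outer rectangle: 4.4 × 10.4, A = 45.76 in², y = 5.2 in, Ī = 412.45 in⁴.
Inner void (subtracted): 3.6 × 9.6, A = 34.56 in², y = 5.2 in, Ī = 265.42 in⁴.
By symmetry the centroid is at mid-height, ȳ = 5.2 in.
All pieces are centred on the centroidal x-axis, so I = ΣĪ (holes subtracted) = 147.03 in⁴.
Repeating about the centroidal y-axis gives I_y = 36.501 in⁴.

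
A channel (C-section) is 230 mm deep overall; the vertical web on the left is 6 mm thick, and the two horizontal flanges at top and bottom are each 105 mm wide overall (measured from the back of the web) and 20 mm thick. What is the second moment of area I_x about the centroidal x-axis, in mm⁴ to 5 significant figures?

I_x ≈ 4.9875 × 10⁷ mm⁴

Break the section into simple shapes (no overlaps), measuring from the bottom-left corner of the bounding box.
Web: 6 × 230, A = 1 380 mm², y = 115 mm, Ī = 6 083 500 mm⁴.
Top flange (beyond web): 99 × 20, A = 1 980 mm², y = 220 mm, Ī = 66 000 mm⁴.
Bottom flange (beyond web): 99 × 20, A = 1 980 mm², y = 10 mm, Ī = 66 000 mm⁴.
By symmetry the centroid is at mid-height, ȳ = 115 mm.
Transfer each piece to the centroidal x-axis using Ī + A·d² with d = y − 115:
  web: d = 0 mm → contributes +6 083 500 mm⁴
  top flange (beyond web): d = 105 mm → contributes +21 895 500 mm⁴
  bottom flange (beyond web): d = -105 mm → contributes +21 895 500 mm⁴
Total I = 49 874 500 mm⁴.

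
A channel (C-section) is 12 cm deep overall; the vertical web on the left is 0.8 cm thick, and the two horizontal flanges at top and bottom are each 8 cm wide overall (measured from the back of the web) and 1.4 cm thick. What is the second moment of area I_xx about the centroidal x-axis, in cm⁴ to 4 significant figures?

I_xx ≈ 684.8 cm⁴

Decompose the section into non-overlapping parts with the origin at the bottom-left of its bounding rectangle.
Web: 0.8 × 12, A = 9.6 cm², y = 6 cm, Ī = 115.2 cm⁴.
Top flange (beyond web): 7.2 × 1.4, A = 10.08 cm², y = 11.3 cm, Ī = 1.6464 cm⁴.
Bottom flange (beyond web): 7.2 × 1.4, A = 10.08 cm², y = 0.7 cm, Ī = 1.6464 cm⁴.
By symmetry the centroid is at mid-height, ȳ = 6 cm.
Transfer each piece to the centroidal x-axis using Ī + A·d² with d = y − 6:
  web: d = 0 cm → contributes +115.2 cm⁴
  top flange (beyond web): d = 5.3 cm → contributes +284.794 cm⁴
  bottom flange (beyond web): d = -5.3 cm → contributes +284.794 cm⁴
Total I = 684.787 cm⁴.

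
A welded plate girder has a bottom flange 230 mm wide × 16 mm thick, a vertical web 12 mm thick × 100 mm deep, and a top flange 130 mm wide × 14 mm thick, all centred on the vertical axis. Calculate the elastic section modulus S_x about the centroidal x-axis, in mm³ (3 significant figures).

Break the section into simple shapes (no overlaps), measuring from the bottom-left corner of the bounding box.
Bottom plate: 230 × 16, A = 3 680 mm², y = 8 mm, Ī = 78 507 mm⁴.
Web plate: 12 × 100, A = 1 200 mm², y = 66 mm, Ī = 1 000 000 mm⁴.
Top plate: 130 × 14, A = 1 820 mm², y = 123 mm, Ī = 29 727 mm⁴.
Centroid: ȳ = ΣA·y / ΣA = 49.627 mm.
Transfer each piece to the centroidal x-axis using Ī + A·d² with d = y − 49.627:
  bottom plate: d = -41.627 mm → contributes +6 455 196 mm⁴
  web plate: d = 16.373 mm → contributes +1 321 695 mm⁴
  top plate: d = 73.373 mm → contributes +9 827 909 mm⁴
Total I = 17 604 800 mm⁴.
Extreme fibre distance c = 80.373 mm; S = I/c = 219 038 mm³.

S_x ≈ 2.19 × 10⁵ mm³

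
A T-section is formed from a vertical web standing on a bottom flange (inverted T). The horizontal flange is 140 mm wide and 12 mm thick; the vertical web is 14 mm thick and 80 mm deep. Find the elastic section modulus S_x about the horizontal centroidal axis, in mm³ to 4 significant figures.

Treat the section as a set of non-overlapping primitives; coordinates are from the bounding-box lower-left.
Flange: 140 × 12, A = 1 680 mm², y = 6 mm, Ī = 20 160 mm⁴.
Web: 14 × 80, A = 1 120 mm², y = 52 mm, Ī = 597 333 mm⁴.
Centroid: ȳ = ΣA·y / ΣA = 24.4 mm.
Transfer each piece to the horizontal centroidal axis using Ī + A·d² with d = y − 24.4:
  flange: d = -18.4 mm → contributes +588 941 mm⁴
  web: d = 27.6 mm → contributes +1 450 505 mm⁴
Total I = 2 039 445 mm⁴.
Extreme fibre distance c = 67.6 mm; S = I/c = 30169.3 mm³.

S_x ≈ 3.017 × 10⁴ mm³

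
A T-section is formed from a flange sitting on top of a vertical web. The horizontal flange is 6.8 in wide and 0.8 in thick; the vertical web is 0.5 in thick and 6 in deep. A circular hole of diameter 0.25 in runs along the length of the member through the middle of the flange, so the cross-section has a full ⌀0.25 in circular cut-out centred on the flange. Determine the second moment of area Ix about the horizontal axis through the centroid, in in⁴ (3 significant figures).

Treat the section as a set of non-overlapping primitives; coordinates are from the bounding-box lower-left.
Flange: 6.8 × 0.8, A = 5.44 in², y = 6.4 in, Ī = 0.29013 in⁴.
Web: 0.5 × 6, A = 3 in², y = 3 in, Ī = 9 in⁴.
Hole (subtracted): ⌀0.25, A = 0.049087 in², y = 6.4 in, Ī = 0.00019175 in⁴.
Centroid: ȳ = ΣA·y / ΣA = 5.1844 in.
Transfer each piece to the horizontal axis through the centroid using Ī + A·d² with d = y − 5.1844:
  flange: d = 1.2156 in → contributes +8.3287 in⁴
  web: d = -2.1844 in → contributes +23.315 in⁴
  hole: d = 1.2156 in → contributes −0.072727 in⁴
Total I = 31.571 in⁴.

Ix ≈ 31.6 in⁴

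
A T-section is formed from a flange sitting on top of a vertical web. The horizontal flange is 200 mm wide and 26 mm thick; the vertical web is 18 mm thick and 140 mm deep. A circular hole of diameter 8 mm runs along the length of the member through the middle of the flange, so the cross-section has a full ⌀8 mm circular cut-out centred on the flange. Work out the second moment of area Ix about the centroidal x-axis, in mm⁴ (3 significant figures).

Split into non-overlapping primitives; take the origin at the lower-left of the bounding box.
Flange: 200 × 26, A = 5 200 mm², y = 153 mm, Ī = 292 933 mm⁴.
Web: 18 × 140, A = 2 520 mm², y = 70 mm, Ī = 4 116 000 mm⁴.
Hole (subtracted): ⌀8, A = 50.265 mm², y = 153 mm, Ī = 201.06 mm⁴.
Centroid: ȳ = ΣA·y / ΣA = 125.73 mm.
Transfer each piece to the centroidal x-axis using Ī + A·d² with d = y − 125.73:
  flange: d = 27.271 mm → contributes +4 160 163 mm⁴
  web: d = -55.729 mm → contributes +11 942 467 mm⁴
  hole: d = 27.271 mm → contributes −37 583 mm⁴
Total I = 16 065 046 mm⁴.

Ix ≈ 1.61 × 10⁷ mm⁴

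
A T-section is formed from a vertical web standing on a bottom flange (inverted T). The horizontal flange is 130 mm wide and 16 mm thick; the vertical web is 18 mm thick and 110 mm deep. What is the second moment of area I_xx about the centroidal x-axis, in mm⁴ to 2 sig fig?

Decompose the section into non-overlapping parts with the origin at the bottom-left of its bounding rectangle.
Flange: 130 × 16, A = 2 080 mm², y = 8 mm, Ī = 44 373 mm⁴.
Web: 18 × 110, A = 1 980 mm², y = 71 mm, Ī = 1 996 500 mm⁴.
Centroid: ȳ = ΣA·y / ΣA = 38.72 mm.
Transfer each piece to the centroidal x-axis using Ī + A·d² with d = y − 38.72:
  flange: d = -30.72 mm → contributes +2 007 836 mm⁴
  web: d = 32.28 mm → contributes +4 059 128 mm⁴
Total I = 6 066 964 mm⁴.

I_xx ≈ 6.1 × 10⁶ mm⁴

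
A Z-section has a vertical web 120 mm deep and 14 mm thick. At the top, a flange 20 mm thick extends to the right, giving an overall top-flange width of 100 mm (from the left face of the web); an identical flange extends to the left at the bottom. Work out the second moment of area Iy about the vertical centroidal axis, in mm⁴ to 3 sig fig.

Iy ≈ 1.07 × 10⁷ mm⁴

Treat the section as a set of non-overlapping primitives; coordinates are from the bounding-box lower-left.
Web: 14 × 120, A = 1 680 mm², x = 93 mm, Ī = 27 440 mm⁴.
Top flange (beyond web): 86 × 20, A = 1 720 mm², x = 143 mm, Ī = 1 060 093 mm⁴.
Bottom flange (beyond web): 86 × 20, A = 1 720 mm², x = 43 mm, Ī = 1 060 093 mm⁴.
Centroid: x̄ = ΣA·x / ΣA = 93 mm.
Transfer each piece to the vertical centroidal axis using Ī + A·d² with d = x − 93:
  web: d = 0 mm → contributes +27 440 mm⁴
  top flange (beyond web): d = 50 mm → contributes +5 360 093 mm⁴
  bottom flange (beyond web): d = -50 mm → contributes +5 360 093 mm⁴
Total I = 10 747 627 mm⁴.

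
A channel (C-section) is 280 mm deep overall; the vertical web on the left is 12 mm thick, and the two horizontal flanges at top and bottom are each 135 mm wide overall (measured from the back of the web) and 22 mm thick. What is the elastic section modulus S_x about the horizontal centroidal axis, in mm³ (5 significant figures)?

S_x ≈ 8.0165 × 10⁵ mm³

Split into non-overlapping primitives; take the origin at the lower-left of the bounding box.
Web: 12 × 280, A = 3 360 mm², y = 140 mm, Ī = 21 952 000 mm⁴.
Top flange (beyond web): 123 × 22, A = 2 706 mm², y = 269 mm, Ī = 109 142 mm⁴.
Bottom flange (beyond web): 123 × 22, A = 2 706 mm², y = 11 mm, Ī = 109 142 mm⁴.
By symmetry the centroid is at mid-height, ȳ = 140 mm.
Transfer each piece to the horizontal centroidal axis using Ī + A·d² with d = y − 140:
  web: d = 0 mm → contributes +21 952 000 mm⁴
  top flange (beyond web): d = 129 mm → contributes +45 139 688 mm⁴
  bottom flange (beyond web): d = -129 mm → contributes +45 139 688 mm⁴
Total I = 112 231 376 mm⁴.
Extreme fibre distance c = 140 mm; S = I/c = 801652.7 mm³.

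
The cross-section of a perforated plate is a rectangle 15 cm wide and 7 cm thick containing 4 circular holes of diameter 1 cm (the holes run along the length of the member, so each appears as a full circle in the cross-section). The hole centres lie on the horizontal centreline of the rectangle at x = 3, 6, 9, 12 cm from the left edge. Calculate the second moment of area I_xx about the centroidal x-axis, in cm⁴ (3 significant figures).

I_xx ≈ 429 cm⁴

Decompose the section into non-overlapping parts with the origin at the bottom-left of its bounding rectangle.
Plate: 15 × 7, A = 105 cm², y = 3.5 cm, Ī = 428.75 cm⁴.
Hole 1 (subtracted): ⌀1, A = 0.7854 cm², y = 3.5 cm, Ī = 0.049087 cm⁴.
Hole 2 (subtracted): ⌀1, A = 0.7854 cm², y = 3.5 cm, Ī = 0.049087 cm⁴.
Hole 3 (subtracted): ⌀1, A = 0.7854 cm², y = 3.5 cm, Ī = 0.049087 cm⁴.
Hole 4 (subtracted): ⌀1, A = 0.7854 cm², y = 3.5 cm, Ī = 0.049087 cm⁴.
By symmetry the centroid is at mid-height, ȳ = 3.5 cm.
All pieces are centred on the centroidal x-axis, so I = ΣĪ (holes subtracted) = 428.55 cm⁴.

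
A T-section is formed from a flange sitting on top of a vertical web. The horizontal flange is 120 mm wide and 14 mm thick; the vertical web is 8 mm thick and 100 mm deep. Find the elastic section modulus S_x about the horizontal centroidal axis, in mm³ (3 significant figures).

Decompose the section into non-overlapping parts with the origin at the bottom-left of its bounding rectangle.
Flange: 120 × 14, A = 1 680 mm², y = 107 mm, Ī = 27 440 mm⁴.
Web: 8 × 100, A = 800 mm², y = 50 mm, Ī = 666 667 mm⁴.
Centroid: ȳ = ΣA·y / ΣA = 88.613 mm.
Transfer each piece to the horizontal centroidal axis using Ī + A·d² with d = y − 88.613:
  flange: d = 18.387 mm → contributes +595 423 mm⁴
  web: d = -38.613 mm → contributes +1 859 432 mm⁴
Total I = 2 454 855 mm⁴.
Extreme fibre distance c = 88.613 mm; S = I/c = 27 703 mm³.

S_x ≈ 2.77 × 10⁴ mm³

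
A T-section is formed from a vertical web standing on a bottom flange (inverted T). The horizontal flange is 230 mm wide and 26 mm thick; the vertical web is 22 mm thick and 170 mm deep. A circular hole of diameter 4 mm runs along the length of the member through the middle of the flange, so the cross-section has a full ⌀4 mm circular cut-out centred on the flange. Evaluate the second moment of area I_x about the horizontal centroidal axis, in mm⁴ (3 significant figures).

I_x ≈ 3.14 × 10⁷ mm⁴

Decompose the section into non-overlapping parts with the origin at the bottom-left of its bounding rectangle.
Flange: 230 × 26, A = 5 980 mm², y = 13 mm, Ī = 336 873 mm⁴.
Web: 22 × 170, A = 3 740 mm², y = 111 mm, Ī = 9 007 167 mm⁴.
Hole (subtracted): ⌀4, A = 12.566 mm², y = 13 mm, Ī = 12.566 mm⁴.
Centroid: ȳ = ΣA·y / ΣA = 50.757 mm.
Transfer each piece to the horizontal centroidal axis using Ī + A·d² with d = y − 50.757:
  flange: d = -37.757 mm → contributes +8 861 742 mm⁴
  web: d = 60.243 mm → contributes +22 580 612 mm⁴
  hole: d = -37.757 mm → contributes −17 927 mm⁴
Total I = 31 424 427 mm⁴.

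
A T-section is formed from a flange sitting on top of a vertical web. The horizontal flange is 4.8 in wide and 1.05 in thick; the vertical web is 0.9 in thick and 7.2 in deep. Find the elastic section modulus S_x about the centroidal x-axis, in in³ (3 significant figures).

S_x ≈ 14.2 in³

Treat the section as a set of non-overlapping primitives; coordinates are from the bounding-box lower-left.
Flange: 4.8 × 1.05, A = 5.04 in², y = 7.725 in, Ī = 0.46305 in⁴.
Web: 0.9 × 7.2, A = 6.48 in², y = 3.6 in, Ī = 27.994 in⁴.
Centroid: ȳ = ΣA·y / ΣA = 5.4047 in.
Transfer each piece to the centroidal x-axis using Ī + A·d² with d = y − 5.4047:
  flange: d = 2.3203 in → contributes +27.598 in⁴
  web: d = -1.8047 in → contributes +49.098 in⁴
Total I = 76.696 in⁴.
Extreme fibre distance c = 5.4047 in; S = I/c = 14.191 in³.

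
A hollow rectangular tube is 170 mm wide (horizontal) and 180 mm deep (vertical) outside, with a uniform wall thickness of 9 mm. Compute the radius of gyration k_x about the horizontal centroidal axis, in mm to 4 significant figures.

Treat the section as a set of non-overlapping primitives; coordinates are from the bounding-box lower-left.
Outer rectangle: 170 × 180, A = 30 600 mm², y = 90 mm, Ī = 82 620 000 mm⁴.
Inner void (subtracted): 152 × 162, A = 24 624 mm², y = 90 mm, Ī = 53 852 688 mm⁴.
By symmetry the centroid is at mid-height, ȳ = 90 mm.
All pieces are centred on the horizontal centroidal axis, so I = ΣĪ (holes subtracted) = 28 767 312 mm⁴.
Radius of gyration: k = √(I/A) = √(28 767 312 / 5 976) = 69.3816 mm.

k_x ≈ 69.38 mm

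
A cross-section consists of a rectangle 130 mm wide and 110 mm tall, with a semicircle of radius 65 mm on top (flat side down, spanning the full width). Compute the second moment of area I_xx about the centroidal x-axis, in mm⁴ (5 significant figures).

I_xx ≈ 4.7295 × 10⁷ mm⁴

Break the section into simple shapes (no overlaps), measuring from the bottom-left corner of the bounding box.
Rectangular body: 130 × 110, A = 14 300 mm², y = 55 mm, Ī = 14 419 167 mm⁴.
Semicircular cap: semicircle r = 65, A = 6636.614 mm², y = 137.5869 mm, Ī = 1 959 230 mm⁴.
Centroid: ȳ = ΣA·y / ΣA = 81.17888 mm.
Transfer each piece to the centroidal x-axis using Ī + A·d² with d = y − 81.17888:
  rectangular body: d = -26.17888 mm → contributes +24 219 440 mm⁴
  semicircular cap: d = 56.40798 mm → contributes +23 076 007 mm⁴
Total I = 47 295 447 mm⁴.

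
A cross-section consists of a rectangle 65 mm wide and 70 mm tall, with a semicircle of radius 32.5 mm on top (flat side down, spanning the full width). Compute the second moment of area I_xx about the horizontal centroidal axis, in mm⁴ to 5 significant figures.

Treat the section as a set of non-overlapping primitives; coordinates are from the bounding-box lower-left.
Rectangular body: 65 × 70, A = 4 550 mm², y = 35 mm, Ī = 1 857 917 mm⁴.
Semicircular cap: semicircle r = 32.5, A = 1659.154 mm², y = 83.79343 mm, Ī = 122451.9 mm⁴.
Centroid: ȳ = ΣA·y / ΣA = 48.03814 mm.
Transfer each piece to the horizontal centroidal axis using Ī + A·d² with d = y − 48.03814:
  rectangular body: d = -13.03814 mm → contributes +2 631 385 mm⁴
  semicircular cap: d = 35.75529 mm → contributes +2 243 582 mm⁴
Total I = 4 874 967 mm⁴.

I_xx ≈ 4.8750 × 10⁶ mm⁴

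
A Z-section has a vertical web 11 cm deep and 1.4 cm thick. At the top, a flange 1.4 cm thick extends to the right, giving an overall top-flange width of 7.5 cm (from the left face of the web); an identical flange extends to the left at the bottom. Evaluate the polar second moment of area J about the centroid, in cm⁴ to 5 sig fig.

Decompose the section into non-overlapping parts with the origin at the bottom-left of its bounding rectangle.
Web: 1.4 × 11, A = 15.4 cm², y = 5.5 cm, Ī = 155.2833 cm⁴.
Top flange (beyond web): 6.1 × 1.4, A = 8.54 cm², y = 10.3 cm, Ī = 1.394867 cm⁴.
Bottom flange (beyond web): 6.1 × 1.4, A = 8.54 cm², y = 0.7 cm, Ī = 1.394867 cm⁴.
Centroid: ȳ = ΣA·y / ΣA = 5.5 cm.
Transfer each piece to the centroidal x-axis using Ī + A·d² with d = y − 5.5:
  web: d = 0 cm → contributes +155.2833 cm⁴
  top flange (beyond web): d = 4.8 cm → contributes +198.1565 cm⁴
  bottom flange (beyond web): d = -4.8 cm → contributes +198.1565 cm⁴
Total I = 551.5963 cm⁴.
For the y-axis: x̄ = 6.8 cm.
Repeating about the centroidal y-axis gives I_y = 295.6651 cm⁴.
Polar second moment: J = I_x + I_y = 847.2613 cm⁴.

J ≈ 847.26 cm⁴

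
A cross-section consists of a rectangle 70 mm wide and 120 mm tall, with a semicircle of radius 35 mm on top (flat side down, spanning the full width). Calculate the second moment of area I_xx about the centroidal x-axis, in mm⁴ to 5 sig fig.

Decompose the section into non-overlapping parts with the origin at the bottom-left of its bounding rectangle.
Rectangular body: 70 × 120, A = 8 400 mm², y = 60 mm, Ī = 10 080 000 mm⁴.
Semicircular cap: semicircle r = 35, A = 1924.226 mm², y = 134.8545 mm, Ī = 164 704 mm⁴.
Centroid: ȳ = ΣA·y / ΣA = 73.95135 mm.
Transfer each piece to the centroidal x-axis using Ī + A·d² with d = y − 73.95135:
  rectangular body: d = -13.95135 mm → contributes +11 714 977 mm⁴
  semicircular cap: d = 60.90311 mm → contributes +7 302 021 mm⁴
Total I = 19 016 997 mm⁴.

I_xx ≈ 1.9017 × 10⁷ mm⁴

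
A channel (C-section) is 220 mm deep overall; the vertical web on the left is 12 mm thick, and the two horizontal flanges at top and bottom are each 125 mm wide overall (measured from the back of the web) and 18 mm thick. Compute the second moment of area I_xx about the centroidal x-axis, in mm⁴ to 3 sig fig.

Decompose the section into non-overlapping parts with the origin at the bottom-left of its bounding rectangle.
Web: 12 × 220, A = 2 640 mm², y = 110 mm, Ī = 10 648 000 mm⁴.
Top flange (beyond web): 113 × 18, A = 2 034 mm², y = 211 mm, Ī = 54 918 mm⁴.
Bottom flange (beyond web): 113 × 18, A = 2 034 mm², y = 9 mm, Ī = 54 918 mm⁴.
By symmetry the centroid is at mid-height, ȳ = 110 mm.
Transfer each piece to the centroidal x-axis using Ī + A·d² with d = y − 110:
  web: d = 0 mm → contributes +10 648 000 mm⁴
  top flange (beyond web): d = 101 mm → contributes +20 803 752 mm⁴
  bottom flange (beyond web): d = -101 mm → contributes +20 803 752 mm⁴
Total I = 52 255 504 mm⁴.

I_xx ≈ 5.23 × 10⁷ mm⁴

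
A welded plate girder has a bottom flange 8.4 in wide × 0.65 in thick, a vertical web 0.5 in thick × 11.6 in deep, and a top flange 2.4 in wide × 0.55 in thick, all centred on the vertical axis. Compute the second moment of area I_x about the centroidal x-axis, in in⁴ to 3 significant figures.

I_x ≈ 267 in⁴

Treat the section as a set of non-overlapping primitives; coordinates are from the bounding-box lower-left.
Bottom plate: 8.4 × 0.65, A = 5.46 in², y = 0.325 in, Ī = 0.19224 in⁴.
Web plate: 0.5 × 11.6, A = 5.8 in², y = 6.45 in, Ī = 65.037 in⁴.
Top plate: 2.4 × 0.55, A = 1.32 in², y = 12.525 in, Ī = 0.033275 in⁴.
Centroid: ȳ = ΣA·y / ΣA = 4.4291 in.
Transfer each piece to the centroidal x-axis using Ī + A·d² with d = y − 4.4291:
  bottom plate: d = -4.1041 in → contributes +92.156 in⁴
  web plate: d = 2.0209 in → contributes +88.726 in⁴
  top plate: d = 8.0959 in → contributes +86.552 in⁴
Total I = 267.43 in⁴.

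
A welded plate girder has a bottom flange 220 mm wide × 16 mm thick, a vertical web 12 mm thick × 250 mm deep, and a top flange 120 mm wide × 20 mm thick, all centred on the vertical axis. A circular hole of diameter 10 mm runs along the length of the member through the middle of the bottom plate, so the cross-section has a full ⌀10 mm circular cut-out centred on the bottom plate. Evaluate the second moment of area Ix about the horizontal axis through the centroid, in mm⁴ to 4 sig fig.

Ix ≈ 1.184 × 10⁸ mm⁴

Split into non-overlapping primitives; take the origin at the lower-left of the bounding box.
Bottom plate: 220 × 16, A = 3 520 mm², y = 8 mm, Ī = 75093.3 mm⁴.
Web plate: 12 × 250, A = 3 000 mm², y = 141 mm, Ī = 15 625 000 mm⁴.
Top plate: 120 × 20, A = 2 400 mm², y = 276 mm, Ī = 80 000 mm⁴.
Hole (subtracted): ⌀10, A = 78.5398 mm², y = 8 mm, Ī = 490.874 mm⁴.
Centroid: ȳ = ΣA·y / ΣA = 125.876 mm.
Transfer each piece to the horizontal axis through the centroid using Ī + A·d² with d = y − 125.876:
  bottom plate: d = -117.876 mm → contributes +48 984 997 mm⁴
  web plate: d = 15.1235 mm → contributes +16 311 165 mm⁴
  top plate: d = 150.124 mm → contributes +54 168 988 mm⁴
  hole: d = -117.876 mm → contributes −1 091 791 mm⁴
Total I = 118 373 359 mm⁴.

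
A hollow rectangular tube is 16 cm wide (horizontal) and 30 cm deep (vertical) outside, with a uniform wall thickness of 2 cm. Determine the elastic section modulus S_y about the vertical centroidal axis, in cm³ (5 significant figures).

S_y ≈ 812.00 cm³

Decompose the section into non-overlapping parts with the origin at the bottom-left of its bounding rectangle.
Outer rectangle: 16 × 30, A = 480 cm², x = 8 cm, Ī = 10 240 cm⁴.
Inner void (subtracted): 12 × 26, A = 312 cm², x = 8 cm, Ī = 3 744 cm⁴.
By symmetry the centroid is at mid-width, x̄ = 8 cm.
All pieces are centred on the vertical centroidal axis, so I = ΣĪ (holes subtracted) = 6 496 cm⁴.
Extreme fibre distance c = 8 cm; S = I/c = 812 cm³.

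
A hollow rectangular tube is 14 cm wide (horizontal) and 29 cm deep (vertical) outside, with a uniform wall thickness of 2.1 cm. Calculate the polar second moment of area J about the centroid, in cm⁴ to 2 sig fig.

Decompose the section into non-overlapping parts with the origin at the bottom-left of its bounding rectangle.
Outer rectangle: 14 × 29, A = 406 cm², y = 14.5 cm, Ī = 28 454 cm⁴.
Inner void (subtracted): 9.8 × 24.8, A = 243 cm², y = 14.5 cm, Ī = 12 457 cm⁴.
By symmetry the centroid is at mid-height, ȳ = 14.5 cm.
All pieces are centred on the centroidal x-axis, so I = ΣĪ (holes subtracted) = 15 997 cm⁴.
Repeating about the centroidal y-axis gives I_y = 4 686 cm⁴.
Polar second moment: J = I_x + I_y = 20 683 cm⁴.

J ≈ 2.1 × 10⁴ cm⁴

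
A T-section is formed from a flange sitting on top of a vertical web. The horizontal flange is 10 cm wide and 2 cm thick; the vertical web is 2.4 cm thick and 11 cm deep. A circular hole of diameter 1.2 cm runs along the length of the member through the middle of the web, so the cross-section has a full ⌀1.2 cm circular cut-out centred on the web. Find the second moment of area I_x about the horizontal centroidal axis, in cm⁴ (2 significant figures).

I_x ≈ 740 cm⁴

Decompose the section into non-overlapping parts with the origin at the bottom-left of its bounding rectangle.
Flange: 10 × 2, A = 20 cm², y = 12 cm, Ī = 6.667 cm⁴.
Web: 2.4 × 11, A = 26.4 cm², y = 5.5 cm, Ī = 266.2 cm⁴.
Hole (subtracted): ⌀1.2, A = 1.131 cm², y = 5.5 cm, Ī = 0.1018 cm⁴.
Centroid: ȳ = ΣA·y / ΣA = 8.372 cm.
Transfer each piece to the horizontal centroidal axis using Ī + A·d² with d = y − 8.372:
  flange: d = 3.628 cm → contributes +270 cm⁴
  web: d = -2.872 cm → contributes +483.9 cm⁴
  hole: d = -2.872 cm → contributes −9.429 cm⁴
Total I = 744.4 cm⁴.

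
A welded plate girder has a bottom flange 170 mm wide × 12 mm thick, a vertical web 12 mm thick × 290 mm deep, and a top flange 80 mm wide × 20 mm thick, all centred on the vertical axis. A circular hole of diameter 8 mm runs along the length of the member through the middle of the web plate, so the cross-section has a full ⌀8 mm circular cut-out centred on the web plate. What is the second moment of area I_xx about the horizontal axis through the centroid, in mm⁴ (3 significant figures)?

I_xx ≈ 1.09 × 10⁸ mm⁴

Treat the section as a set of non-overlapping primitives; coordinates are from the bounding-box lower-left.
Bottom plate: 170 × 12, A = 2 040 mm², y = 6 mm, Ī = 24 480 mm⁴.
Web plate: 12 × 290, A = 3 480 mm², y = 157 mm, Ī = 24 389 000 mm⁴.
Top plate: 80 × 20, A = 1 600 mm², y = 312 mm, Ī = 53 333 mm⁴.
Hole (subtracted): ⌀8, A = 50.265 mm², y = 157 mm, Ī = 201.06 mm⁴.
Centroid: ȳ = ΣA·y / ΣA = 148.51 mm.
Transfer each piece to the horizontal axis through the centroid using Ī + A·d² with d = y − 148.51:
  bottom plate: d = -142.51 mm → contributes +41 453 568 mm⁴
  web plate: d = 8.4925 mm → contributes +24 639 989 mm⁴
  top plate: d = 163.49 mm → contributes +42 821 030 mm⁴
  hole: d = 8.4925 mm → contributes −3826.4 mm⁴
Total I = 108 910 760 mm⁴.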